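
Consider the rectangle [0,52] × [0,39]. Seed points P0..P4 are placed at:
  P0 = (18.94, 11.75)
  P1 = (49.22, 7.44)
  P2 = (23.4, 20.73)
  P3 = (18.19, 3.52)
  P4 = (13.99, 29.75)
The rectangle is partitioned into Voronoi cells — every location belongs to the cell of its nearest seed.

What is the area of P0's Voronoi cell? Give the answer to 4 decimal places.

1. box [0,52]×[0,39]: [(0, 0) (52, 0) (52, 39) (0, 39)]
2. ⊥bis P0·P1 via (34.08,9.595): [(0, 0) (32.7143, 0) (38.2655, 39) (0, 39)]  |A|=1384.1045
3. ⊥bis P0·P2 via (21.17,16.24): [(0, 26.7543) (0, 0) (32.7143, 0) (34.111, 9.8127)]  |A|=616.8157
4. ⊥bis P0·P3 via (18.565,7.635): [(0, 26.7543) (0, 9.3268) (33.6059, 6.2643) (34.111, 9.8127)]  |A|=357.631
5. ⊥bis P0·P4 via (16.465,20.75): [(13.6487, 19.9755) (0, 16.2221) (0, 9.3268) (33.6059, 6.2643) (34.111, 9.8127)]  |A|=285.7559
6. canonical 5-gon: [(13.6487, 19.9755) (0, 16.2221) (0, 9.3268) (33.6059, 6.2643) (34.111, 9.8127)]
7. shoelace: 285.7559

Area of P0's cell: 285.7559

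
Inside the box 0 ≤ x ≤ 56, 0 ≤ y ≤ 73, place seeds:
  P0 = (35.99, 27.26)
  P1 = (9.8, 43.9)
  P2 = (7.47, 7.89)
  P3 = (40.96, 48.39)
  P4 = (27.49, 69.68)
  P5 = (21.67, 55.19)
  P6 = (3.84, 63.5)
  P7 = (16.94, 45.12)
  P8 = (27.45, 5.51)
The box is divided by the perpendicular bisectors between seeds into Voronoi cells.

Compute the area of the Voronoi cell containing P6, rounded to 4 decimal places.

Area of P6's cell: 269.2505

1. box [0,56]×[0,73]: [(0, 0) (56, 0) (56, 73) (0, 73)]
2. ⊥bis P6·P0 via (19.915,45.38): [(0, 27.7126) (51.0487, 73) (0, 73)]  |A|=1155.9322
3. ⊥bis P6·P1 via (6.82,53.7): [(0, 51.6262) (41.014, 64.0978) (51.0487, 73) (0, 73)]  |A|=665.5369
4. ⊥bis P6·P2 via (5.655,35.695): [(0, 51.6262) (41.014, 64.0978) (51.0487, 73) (0, 73)]  |A|=665.5369
5. ⊥bis P6·P3 via (22.4,55.945): [(0, 51.6262) (23.558, 58.7897) (29.3424, 73) (0, 73)]  |A|=460.2439
6. ⊥bis P6·P4 via (15.665,66.59): [(0, 51.6262) (18.1343, 57.1405) (13.99, 73) (0, 73)]  |A|=304.7369
7. ⊥bis P6·P5 via (12.755,59.345): [(0, 51.6262) (10.6696, 54.8706) (15.8326, 65.9484) (13.99, 73) (0, 73)]  |A|=269.2505
8. ⊥bis P6·P7 via (10.39,54.31): [(0, 51.6262) (10.6696, 54.8706) (15.8326, 65.9484) (13.99, 73) (0, 73)]  |A|=269.2505
9. ⊥bis P6·P8 via (15.645,34.505): [(0, 51.6262) (10.6696, 54.8706) (15.8326, 65.9484) (13.99, 73) (0, 73)]  |A|=269.2505
10. canonical 5-gon: [(0, 51.6262) (10.6696, 54.8706) (15.8326, 65.9484) (13.99, 73) (0, 73)]
11. shoelace: 269.2505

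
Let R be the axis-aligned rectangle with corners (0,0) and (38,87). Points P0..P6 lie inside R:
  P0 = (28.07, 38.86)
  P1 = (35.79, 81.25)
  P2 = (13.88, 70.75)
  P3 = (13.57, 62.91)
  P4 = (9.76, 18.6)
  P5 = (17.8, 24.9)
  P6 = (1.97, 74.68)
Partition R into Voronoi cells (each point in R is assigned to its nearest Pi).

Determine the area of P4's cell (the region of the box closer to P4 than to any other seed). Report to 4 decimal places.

1. box [0,38]×[0,87]: [(0, 0) (38, 0) (38, 87) (0, 87)]
2. ⊥bis P4·P0 via (18.915,28.73): [(0, 45.8245) (0, 0) (38, 0) (38, 11.4819)]  |A|=1088.8209
3. ⊥bis P4·P1 via (22.775,49.925): [(0, 45.8245) (0, 0) (38, 0) (38, 11.4819)]  |A|=1088.8209
4. ⊥bis P4·P2 via (11.82,44.675): [(0.2615, 45.5882) (0, 45.6088) (0, 0) (38, 0) (38, 11.4819)]  |A|=1088.7927
5. ⊥bis P4·P3 via (11.665,40.755): [(4.9726, 41.3304) (0, 41.758) (0, 0) (38, 0) (38, 11.4819)]  |A|=1078.7105
6. ⊥bis P4·P5 via (13.78,21.75): [(0, 39.3359) (0, 0) (30.8229, 0)]  |A|=606.2235
7. ⊥bis P4·P6 via (5.865,46.64): [(0, 39.3359) (0, 0) (30.8229, 0)]  |A|=606.2235
8. canonical 3-gon: [(0, 39.3359) (0, 0) (30.8229, 0)]
9. shoelace: 606.2235

Area of P4's cell: 606.2235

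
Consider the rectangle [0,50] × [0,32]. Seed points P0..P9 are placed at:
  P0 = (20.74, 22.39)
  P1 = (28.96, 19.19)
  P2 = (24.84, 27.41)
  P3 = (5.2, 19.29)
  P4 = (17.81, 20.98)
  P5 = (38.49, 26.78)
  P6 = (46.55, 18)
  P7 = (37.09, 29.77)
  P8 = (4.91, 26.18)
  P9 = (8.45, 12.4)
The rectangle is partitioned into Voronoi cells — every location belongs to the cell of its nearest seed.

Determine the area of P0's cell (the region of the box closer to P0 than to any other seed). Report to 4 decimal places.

1. box [0,50]×[0,32]: [(0, 0) (50, 0) (50, 32) (0, 32)]
2. ⊥bis P0·P1 via (24.85,20.79): [(0, 0) (16.7566, 0) (29.214, 32) (0, 32)]  |A|=735.529
3. ⊥bis P0·P2 via (22.79,24.9): [(0, 0) (16.7566, 0) (25.567, 22.6319) (14.0968, 32) (0, 32)]  |A|=664.7194
4. ⊥bis P0·P3 via (12.97,20.84): [(17.0017, 0.6296) (25.567, 22.6319) (14.0968, 32) (10.7437, 32)]  |A|=218.8998
5. ⊥bis P0·P4 via (19.275,21.685): [(22.5495, 14.8806) (25.567, 22.6319) (14.4499, 31.7116)]  |A|=56.7857
6. ⊥bis P0·P5 via (29.615,24.585): [(22.5495, 14.8806) (25.567, 22.6319) (14.4499, 31.7116)]  |A|=56.7857
7. ⊥bis P0·P6 via (33.645,20.195): [(22.5495, 14.8806) (25.567, 22.6319) (14.4499, 31.7116)]  |A|=56.7857
8. ⊥bis P0·P7 via (28.915,26.08): [(22.5495, 14.8806) (25.567, 22.6319) (14.4499, 31.7116)]  |A|=56.7857
9. ⊥bis P0·P8 via (12.825,24.285): [(14.5522, 31.4991) (22.5495, 14.8806) (25.567, 22.6319) (14.578, 31.607)]  |A|=56.7774
10. ⊥bis P0·P9 via (14.595,17.395): [(14.5522, 31.4991) (22.5495, 14.8806) (25.567, 22.6319) (14.578, 31.607)]  |A|=56.7774
11. canonical 4-gon: [(14.5522, 31.4991) (22.5495, 14.8806) (25.567, 22.6319) (14.578, 31.607)]
12. shoelace: 56.7774

Area of P0's cell: 56.7774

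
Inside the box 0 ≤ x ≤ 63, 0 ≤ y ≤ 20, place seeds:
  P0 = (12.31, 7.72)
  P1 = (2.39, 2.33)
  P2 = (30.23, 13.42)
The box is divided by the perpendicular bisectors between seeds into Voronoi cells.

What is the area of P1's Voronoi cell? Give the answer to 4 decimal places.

1. box [0,63]×[0,20]: [(0, 0) (63, 0) (63, 20) (0, 20)]
2. ⊥bis P1·P0 via (7.35,5.025): [(0, 18.5523) (0, 0) (10.0803, 0)]  |A|=93.5064
3. ⊥bis P1·P2 via (16.31,7.875): [(0, 18.5523) (0, 0) (10.0803, 0)]  |A|=93.5064
4. canonical 3-gon: [(0, 18.5523) (0, 0) (10.0803, 0)]
5. shoelace: 93.5064

Area of P1's cell: 93.5064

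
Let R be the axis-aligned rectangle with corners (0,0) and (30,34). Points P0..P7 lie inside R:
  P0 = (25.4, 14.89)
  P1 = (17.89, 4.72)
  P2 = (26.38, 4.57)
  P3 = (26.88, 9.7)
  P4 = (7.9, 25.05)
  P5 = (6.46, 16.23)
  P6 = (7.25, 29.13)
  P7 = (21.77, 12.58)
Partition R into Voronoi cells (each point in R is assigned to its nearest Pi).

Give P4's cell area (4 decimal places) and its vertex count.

Area of P4's cell: 134.1662 (5 vertices)

1. box [0,30]×[0,34]: [(0, 0) (30, 0) (30, 34) (0, 34)]
2. ⊥bis P4·P0 via (16.65,19.97): [(0, 0) (5.056, 0) (24.7954, 34) (0, 34)]  |A|=507.4739
3. ⊥bis P4·P1 via (12.895,14.885): [(0, 8.5485) (14.0182, 15.437) (24.7954, 34) (0, 34)]  |A|=408.5319
4. ⊥bis P4·P2 via (17.14,14.81): [(0, 8.5485) (14.0182, 15.437) (24.7954, 34) (0, 34)]  |A|=408.5319
5. ⊥bis P4·P3 via (17.39,17.375): [(0, 8.5485) (14.0182, 15.437) (24.7954, 34) (0, 34)]  |A|=408.5319
6. ⊥bis P4·P5 via (7.18,20.64): [(0, 21.8122) (16.1854, 19.1697) (24.7954, 34) (0, 34)]  |A|=282.4931
7. ⊥bis P4·P6 via (7.575,27.09): [(0, 25.8832) (0, 21.8122) (16.1854, 19.1697) (22.1299, 29.4088)]  |A|=135.7607
8. ⊥bis P4·P7 via (14.835,18.815): [(0, 25.8832) (0, 21.8122) (15.286, 19.3166) (18.0656, 22.4083) (22.1299, 29.4088)]  |A|=134.1662
9. canonical 5-gon: [(0, 25.8832) (0, 21.8122) (15.286, 19.3166) (18.0656, 22.4083) (22.1299, 29.4088)]
10. shoelace: 134.1662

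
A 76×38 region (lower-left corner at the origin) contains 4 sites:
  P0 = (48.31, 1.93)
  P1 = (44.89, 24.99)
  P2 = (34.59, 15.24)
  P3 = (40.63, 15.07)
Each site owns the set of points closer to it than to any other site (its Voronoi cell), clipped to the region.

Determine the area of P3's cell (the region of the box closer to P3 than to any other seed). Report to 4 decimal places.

Area of P3's cell: 156.3181

1. box [0,76]×[0,38]: [(0, 0) (76, 0) (76, 38) (0, 38)]
2. ⊥bis P3·P0 via (44.47,8.5): [(0, 0) (29.927, 0) (76, 26.9285) (76, 38) (0, 38)]  |A|=2267.6622
3. ⊥bis P3·P1 via (42.76,20.03): [(0, 0) (29.927, 0) (55.1176, 14.7232) (0.9144, 38) (0, 38)]  |A|=1278.1865
4. ⊥bis P3·P2 via (37.61,15.155): [(37.3048, 4.3121) (55.1176, 14.7232) (37.8071, 22.157)]  |A|=156.3181
5. canonical 3-gon: [(37.3048, 4.3121) (55.1176, 14.7232) (37.8071, 22.157)]
6. shoelace: 156.3181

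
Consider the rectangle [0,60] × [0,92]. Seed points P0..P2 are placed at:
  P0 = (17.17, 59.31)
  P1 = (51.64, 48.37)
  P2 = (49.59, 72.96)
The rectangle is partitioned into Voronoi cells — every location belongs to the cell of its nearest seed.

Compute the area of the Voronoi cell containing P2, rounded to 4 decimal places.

1. box [0,60]×[0,92]: [(0, 0) (60, 0) (60, 92) (0, 92)]
2. ⊥bis P2·P0 via (33.38,66.135): [(60, 2.9101) (60, 92) (22.4899, 92)]  |A|=1670.8865
3. ⊥bis P2·P1 via (50.615,60.665): [(36.1894, 59.4624) (60, 61.4474) (60, 92) (22.4899, 92)]  |A|=973.9824
4. canonical 4-gon: [(36.1894, 59.4624) (60, 61.4474) (60, 92) (22.4899, 92)]
5. shoelace: 973.9824

Area of P2's cell: 973.9824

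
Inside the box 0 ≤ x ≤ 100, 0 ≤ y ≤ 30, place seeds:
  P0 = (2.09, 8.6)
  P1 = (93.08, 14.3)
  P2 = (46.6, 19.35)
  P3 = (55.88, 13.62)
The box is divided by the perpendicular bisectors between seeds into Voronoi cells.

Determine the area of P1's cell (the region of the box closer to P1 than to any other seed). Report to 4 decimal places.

Area of P1's cell: 766.1703

1. box [0,100]×[0,30]: [(0, 0) (100, 0) (100, 30) (0, 30)]
2. ⊥bis P1·P0 via (47.585,11.45): [(48.3023, 0) (100, 0) (100, 30) (46.4229, 30)]  |A|=1579.1216
3. ⊥bis P1·P2 via (69.84,16.825): [(68.012, 0) (100, 0) (100, 30) (71.2714, 30)]  |A|=910.7485
4. ⊥bis P1·P3 via (74.48,13.96): [(74.7352, 0) (100, 0) (100, 30) (74.1868, 30)]  |A|=766.1703
5. canonical 4-gon: [(74.7352, 0) (100, 0) (100, 30) (74.1868, 30)]
6. shoelace: 766.1703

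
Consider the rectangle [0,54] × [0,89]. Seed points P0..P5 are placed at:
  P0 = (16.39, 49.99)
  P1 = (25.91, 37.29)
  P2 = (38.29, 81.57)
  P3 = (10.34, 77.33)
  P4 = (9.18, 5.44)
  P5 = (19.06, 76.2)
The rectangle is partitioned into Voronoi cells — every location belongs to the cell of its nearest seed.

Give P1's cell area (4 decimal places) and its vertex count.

1. box [0,54]×[0,89]: [(0, 0) (54, 0) (54, 89) (0, 89)]
2. ⊥bis P1·P0 via (21.15,43.64): [(0, 27.7858) (0, 0) (54, 0) (54, 68.2646)]  |A|=2593.3606
3. ⊥bis P1·P2 via (32.1,59.43): [(39.4668, 57.3704) (0, 27.7858) (0, 0) (54, 0) (54, 53.3071)]  |A|=2484.6705
4. ⊥bis P1·P3 via (18.125,57.31): [(39.4668, 57.3704) (0, 27.7858) (0, 0) (54, 0) (54, 53.3071)]  |A|=2484.6705
5. ⊥bis P1·P4 via (17.545,21.365): [(39.4668, 57.3704) (2.1925, 29.4293) (54, 2.2161) (54, 53.3071)]  |A|=1602.2141
6. ⊥bis P1·P5 via (22.485,56.745): [(39.4668, 57.3704) (2.1925, 29.4293) (54, 2.2161) (54, 53.3071)]  |A|=1602.2141
7. canonical 4-gon: [(39.4668, 57.3704) (2.1925, 29.4293) (54, 2.2161) (54, 53.3071)]
8. shoelace: 1602.2141

Area of P1's cell: 1602.2141 (4 vertices)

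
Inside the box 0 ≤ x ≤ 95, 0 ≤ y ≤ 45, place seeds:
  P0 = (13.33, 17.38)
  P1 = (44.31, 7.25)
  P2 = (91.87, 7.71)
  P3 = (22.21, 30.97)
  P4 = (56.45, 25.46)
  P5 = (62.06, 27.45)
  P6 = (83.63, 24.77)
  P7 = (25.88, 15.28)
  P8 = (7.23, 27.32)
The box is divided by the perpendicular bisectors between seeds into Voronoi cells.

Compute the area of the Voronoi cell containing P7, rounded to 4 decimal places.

1. box [0,95]×[0,45]: [(0, 0) (95, 0) (95, 45) (0, 45)]
2. ⊥bis P7·P0 via (19.605,16.33): [(16.8725, 0) (95, 0) (95, 45) (24.4024, 45)]  |A|=3346.3156
3. ⊥bis P7·P1 via (35.095,11.265): [(16.8725, 0) (30.1868, 0) (49.7934, 45) (24.4024, 45)]  |A|=870.871
4. ⊥bis P7·P2 via (58.875,11.495): [(16.8725, 0) (30.1868, 0) (49.7934, 45) (24.4024, 45)]  |A|=870.871
5. ⊥bis P7·P3 via (24.045,23.125): [(20.6075, 22.3209) (16.8725, 0) (30.1868, 0) (42.1028, 27.3488)]  |A|=412.5737
6. ⊥bis P7·P4 via (41.165,20.37): [(39.0767, 26.641) (20.6075, 22.3209) (16.8725, 0) (30.1868, 0) (40.254, 23.1057)]  |A|=406.8079
7. ⊥bis P7·P5 via (43.97,21.365): [(39.0767, 26.641) (20.6075, 22.3209) (16.8725, 0) (30.1868, 0) (40.254, 23.1057)]  |A|=406.8079
8. ⊥bis P7·P6 via (54.755,20.025): [(39.0767, 26.641) (20.6075, 22.3209) (16.8725, 0) (30.1868, 0) (40.254, 23.1057)]  |A|=406.8079
9. ⊥bis P7·P8 via (16.555,21.3): [(39.0767, 26.641) (20.6075, 22.3209) (16.8725, 0) (30.1868, 0) (40.254, 23.1057)]  |A|=406.8079
10. canonical 5-gon: [(39.0767, 26.641) (20.6075, 22.3209) (16.8725, 0) (30.1868, 0) (40.254, 23.1057)]
11. shoelace: 406.8079

Area of P7's cell: 406.8079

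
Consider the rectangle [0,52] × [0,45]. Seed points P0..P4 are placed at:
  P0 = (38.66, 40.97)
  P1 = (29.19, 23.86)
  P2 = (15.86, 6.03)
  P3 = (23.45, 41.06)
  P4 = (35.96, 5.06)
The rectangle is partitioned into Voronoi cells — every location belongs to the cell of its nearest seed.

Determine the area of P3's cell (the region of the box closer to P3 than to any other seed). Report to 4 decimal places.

Area of P3's cell: 485.7084

1. box [0,52]×[0,45]: [(0, 0) (52, 0) (52, 45) (0, 45)]
2. ⊥bis P3·P0 via (31.055,41.015): [(0, 0) (30.8123, 0) (31.0786, 45) (0, 45)]  |A|=1392.545
3. ⊥bis P3·P1 via (26.32,32.46): [(0, 23.6765) (31.0136, 34.0264) (31.0786, 45) (0, 45)]  |A|=501.1827
4. ⊥bis P3·P2 via (19.655,23.545): [(0, 27.8037) (7.4987, 26.1789) (31.0136, 34.0264) (31.0786, 45) (0, 45)]  |A|=485.7084
5. ⊥bis P3·P4 via (29.705,23.06): [(0, 27.8037) (7.4987, 26.1789) (31.0136, 34.0264) (31.0786, 45) (0, 45)]  |A|=485.7084
6. canonical 5-gon: [(0, 27.8037) (7.4987, 26.1789) (31.0136, 34.0264) (31.0786, 45) (0, 45)]
7. shoelace: 485.7084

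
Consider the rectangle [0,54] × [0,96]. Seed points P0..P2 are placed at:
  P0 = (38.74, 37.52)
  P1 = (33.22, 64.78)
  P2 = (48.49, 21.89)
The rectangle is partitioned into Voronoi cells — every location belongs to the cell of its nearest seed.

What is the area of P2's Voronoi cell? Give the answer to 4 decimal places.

Area of P2's cell: 1044.3901

1. box [0,54]×[0,96]: [(0, 0) (54, 0) (54, 96) (0, 96)]
2. ⊥bis P2·P0 via (43.615,29.705): [(0, 2.4979) (0, 0) (54, 0) (54, 36.1832)]  |A|=1044.3901
3. ⊥bis P2·P1 via (40.855,43.335): [(0, 2.4979) (0, 0) (54, 0) (54, 36.1832)]  |A|=1044.3901
4. canonical 4-gon: [(0, 2.4979) (0, 0) (54, 0) (54, 36.1832)]
5. shoelace: 1044.3901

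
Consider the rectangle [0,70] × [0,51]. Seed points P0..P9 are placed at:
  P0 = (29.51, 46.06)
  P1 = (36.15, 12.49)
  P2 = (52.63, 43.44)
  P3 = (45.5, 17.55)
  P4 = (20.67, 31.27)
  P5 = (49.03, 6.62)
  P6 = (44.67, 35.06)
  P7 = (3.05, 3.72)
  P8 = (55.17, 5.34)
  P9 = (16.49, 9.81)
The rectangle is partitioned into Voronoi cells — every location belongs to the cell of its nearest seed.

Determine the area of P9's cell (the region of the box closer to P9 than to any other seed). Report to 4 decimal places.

Area of P9's cell: 395.0480

1. box [0,70]×[0,51]: [(0, 0) (70, 0) (70, 51) (0, 51)]
2. ⊥bis P9·P0 via (23,27.935): [(0, 36.196) (0, 0) (70, 0) (70, 11.0539)]  |A|=1653.7452
3. ⊥bis P9·P1 via (26.32,11.15): [(24.085, 27.5453) (0, 36.196) (0, 0) (27.8399, 0)]  |A|=819.3201
4. ⊥bis P9·P2 via (34.56,26.625): [(24.085, 27.5453) (0, 36.196) (0, 0) (27.8399, 0)]  |A|=819.3201
5. ⊥bis P9·P3 via (30.995,13.68): [(24.085, 27.5453) (0, 36.196) (0, 0) (27.8399, 0)]  |A|=819.3201
6. ⊥bis P9·P4 via (18.58,20.54): [(25.2162, 19.2474) (0, 24.159) (0, 0) (27.8399, 0)]  |A|=572.5225
7. ⊥bis P9·P5 via (32.76,8.215): [(25.2162, 19.2474) (0, 24.159) (0, 0) (27.8399, 0)]  |A|=572.5225
8. ⊥bis P9·P6 via (30.58,22.435): [(25.2162, 19.2474) (0, 24.159) (0, 0) (27.8399, 0)]  |A|=572.5225
9. ⊥bis P9·P7 via (9.77,6.765): [(25.2162, 19.2474) (2.0711, 23.7556) (12.8354, 0) (27.8399, 0)]  |A|=395.048
10. ⊥bis P9·P8 via (35.83,7.575): [(25.2162, 19.2474) (2.0711, 23.7556) (12.8354, 0) (27.8399, 0)]  |A|=395.048
11. canonical 4-gon: [(25.2162, 19.2474) (2.0711, 23.7556) (12.8354, 0) (27.8399, 0)]
12. shoelace: 395.048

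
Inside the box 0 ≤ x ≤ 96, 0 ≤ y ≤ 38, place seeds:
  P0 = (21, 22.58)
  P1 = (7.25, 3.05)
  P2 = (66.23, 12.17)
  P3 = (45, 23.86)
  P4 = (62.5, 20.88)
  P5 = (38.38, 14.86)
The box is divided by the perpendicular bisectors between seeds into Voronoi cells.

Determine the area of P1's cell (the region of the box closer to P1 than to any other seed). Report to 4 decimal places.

1. box [0,96]×[0,38]: [(0, 0) (96, 0) (96, 38) (0, 38)]
2. ⊥bis P1·P0 via (14.125,12.815): [(0, 22.7596) (0, 0) (32.327, 0)]  |A|=367.8749
3. ⊥bis P1·P2 via (36.74,7.61): [(0, 22.7596) (0, 0) (32.327, 0)]  |A|=367.8749
4. ⊥bis P1·P3 via (26.125,13.455): [(0, 22.7596) (0, 0) (32.327, 0)]  |A|=367.8749
5. ⊥bis P1·P4 via (34.875,11.965): [(0, 22.7596) (0, 0) (32.327, 0)]  |A|=367.8749
6. ⊥bis P1·P5 via (22.815,8.955): [(23.9839, 5.8739) (0, 22.7596) (0, 0) (26.2123, 0)]  |A|=349.9166
7. canonical 4-gon: [(23.9839, 5.8739) (0, 22.7596) (0, 0) (26.2123, 0)]
8. shoelace: 349.9166

Area of P1's cell: 349.9166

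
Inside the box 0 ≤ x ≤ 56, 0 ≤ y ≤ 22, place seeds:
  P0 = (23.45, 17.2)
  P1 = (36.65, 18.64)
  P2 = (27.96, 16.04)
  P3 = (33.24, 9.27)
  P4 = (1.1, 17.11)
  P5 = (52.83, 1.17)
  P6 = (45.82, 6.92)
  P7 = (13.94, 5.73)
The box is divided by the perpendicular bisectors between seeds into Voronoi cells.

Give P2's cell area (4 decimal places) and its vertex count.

1. box [0,56]×[0,22]: [(0, 0) (56, 0) (56, 22) (0, 22)]
2. ⊥bis P2·P0 via (25.705,16.62): [(21.4302, 0) (56, 0) (56, 22) (27.0888, 22)]  |A|=698.291
3. ⊥bis P2·P1 via (32.305,17.34): [(21.4302, 0) (37.493, 0) (30.9108, 22) (27.0888, 22)]  |A|=218.7326
4. ⊥bis P2·P3 via (30.6,12.655): [(23.2009, 6.8844) (33.1189, 14.6196) (30.9108, 22) (27.0888, 22)]  |A|=74.0258
5. ⊥bis P2·P4 via (14.53,16.575): [(23.2009, 6.8844) (33.1189, 14.6196) (30.9108, 22) (27.0888, 22)]  |A|=74.0258
6. ⊥bis P2·P5 via (40.395,8.605): [(23.2009, 6.8844) (33.1189, 14.6196) (30.9108, 22) (27.0888, 22)]  |A|=74.0258
7. ⊥bis P2·P6 via (36.89,11.48): [(23.2009, 6.8844) (33.1189, 14.6196) (30.9108, 22) (27.0888, 22)]  |A|=74.0258
8. ⊥bis P2·P7 via (20.95,10.885): [(23.38, 7.5806) (23.6401, 7.2269) (33.1189, 14.6196) (30.9108, 22) (27.0888, 22)]  |A|=73.9036
9. canonical 5-gon: [(23.38, 7.5806) (23.6401, 7.2269) (33.1189, 14.6196) (30.9108, 22) (27.0888, 22)]
10. shoelace: 73.9036

Area of P2's cell: 73.9036 (5 vertices)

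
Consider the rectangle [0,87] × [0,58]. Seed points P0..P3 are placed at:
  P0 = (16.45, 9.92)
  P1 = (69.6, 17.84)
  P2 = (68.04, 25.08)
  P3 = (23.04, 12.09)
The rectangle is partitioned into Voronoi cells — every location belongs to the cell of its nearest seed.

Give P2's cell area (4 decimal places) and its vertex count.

1. box [0,87]×[0,58]: [(0, 0) (87, 0) (87, 58) (0, 58)]
2. ⊥bis P2·P0 via (42.245,17.5): [(47.3875, 0) (87, 0) (87, 58) (30.3439, 58)]  |A|=2791.7916
3. ⊥bis P2·P1 via (68.82,21.46): [(42.7331, 15.8391) (87, 25.3772) (87, 58) (30.3439, 58)]  |A|=1916.3928
4. ⊥bis P2·P3 via (45.54,18.585): [(46.1219, 16.5692) (87, 25.3772) (87, 58) (34.1622, 58)]  |A|=1761.3335
5. canonical 4-gon: [(46.1219, 16.5692) (87, 25.3772) (87, 58) (34.1622, 58)]
6. shoelace: 1761.3335

Area of P2's cell: 1761.3335 (4 vertices)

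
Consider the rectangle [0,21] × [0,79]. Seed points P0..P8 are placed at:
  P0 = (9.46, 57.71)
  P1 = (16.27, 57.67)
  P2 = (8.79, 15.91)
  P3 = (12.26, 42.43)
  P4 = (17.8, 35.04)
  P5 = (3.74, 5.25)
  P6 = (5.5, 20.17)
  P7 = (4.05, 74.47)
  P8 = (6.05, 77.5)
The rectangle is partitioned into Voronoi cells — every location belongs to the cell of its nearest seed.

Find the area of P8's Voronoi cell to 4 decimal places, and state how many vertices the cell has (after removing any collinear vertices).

1. box [0,21]×[0,79]: [(0, 0) (21, 0) (21, 79) (0, 79)]
2. ⊥bis P8·P0 via (7.755,67.605): [(0, 66.2687) (21, 69.8872) (21, 79) (0, 79)]  |A|=229.3622
3. ⊥bis P8·P1 via (11.16,67.585): [(0, 66.2687) (12.9285, 68.4964) (21, 72.6563) (21, 79) (0, 79)]  |A|=218.1868
4. ⊥bis P8·P2 via (7.42,46.705): [(0, 66.2687) (12.9285, 68.4964) (21, 72.6563) (21, 79) (0, 79)]  |A|=218.1868
5. ⊥bis P8·P3 via (9.155,59.965): [(0, 66.2687) (12.9285, 68.4964) (21, 72.6563) (21, 79) (0, 79)]  |A|=218.1868
6. ⊥bis P8·P4 via (11.925,56.27): [(0, 66.2687) (12.9285, 68.4964) (21, 72.6563) (21, 79) (0, 79)]  |A|=218.1868
7. ⊥bis P8·P5 via (4.895,41.375): [(0, 66.2687) (12.9285, 68.4964) (21, 72.6563) (21, 79) (0, 79)]  |A|=218.1868
8. ⊥bis P8·P6 via (5.775,48.835): [(0, 66.2687) (12.9285, 68.4964) (21, 72.6563) (21, 79) (0, 79)]  |A|=218.1868
9. ⊥bis P8·P7 via (5.05,75.985): [(14.8752, 69.4997) (21, 72.6563) (21, 79) (0.4823, 79)]  |A|=116.8888
10. canonical 4-gon: [(14.8752, 69.4997) (21, 72.6563) (21, 79) (0.4823, 79)]
11. shoelace: 116.8888

Area of P8's cell: 116.8888 (4 vertices)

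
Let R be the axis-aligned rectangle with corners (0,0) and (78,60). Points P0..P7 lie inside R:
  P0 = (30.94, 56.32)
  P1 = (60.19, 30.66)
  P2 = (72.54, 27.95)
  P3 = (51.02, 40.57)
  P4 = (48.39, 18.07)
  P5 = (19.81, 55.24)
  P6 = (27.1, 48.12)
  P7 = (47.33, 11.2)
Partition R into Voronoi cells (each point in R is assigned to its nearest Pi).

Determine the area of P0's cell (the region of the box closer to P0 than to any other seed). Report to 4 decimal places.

1. box [0,78]×[0,60]: [(0, 0) (78, 0) (78, 60) (0, 60)]
2. ⊥bis P0·P1 via (45.565,43.49): [(0, 0) (7.4127, 0) (60.0486, 60) (0, 60)]  |A|=2023.8417
3. ⊥bis P0·P2 via (51.74,42.135): [(0, 0) (7.4127, 0) (60.0486, 60) (0, 60)]  |A|=2023.8417
4. ⊥bis P0·P3 via (40.98,48.445): [(0, 0) (2.9816, 0) (50.0433, 60) (0, 60)]  |A|=1590.746
5. ⊥bis P0·P4 via (39.665,37.195): [(0, 19.0995) (27.9717, 31.8604) (50.0433, 60) (0, 60)]  |A|=1276.1274
6. ⊥bis P0·P5 via (25.375,55.78): [(27.7077, 31.74) (27.9717, 31.8604) (50.0433, 60) (24.9655, 60)]  |A|=356.7341
7. ⊥bis P0·P6 via (29.02,52.22): [(25.5634, 53.8387) (39.9326, 47.1097) (50.0433, 60) (24.9655, 60)]  |A|=203.8853
8. ⊥bis P0·P7 via (39.135,33.76): [(25.5634, 53.8387) (39.9326, 47.1097) (50.0433, 60) (24.9655, 60)]  |A|=203.8853
9. canonical 4-gon: [(25.5634, 53.8387) (39.9326, 47.1097) (50.0433, 60) (24.9655, 60)]
10. shoelace: 203.8853

Area of P0's cell: 203.8853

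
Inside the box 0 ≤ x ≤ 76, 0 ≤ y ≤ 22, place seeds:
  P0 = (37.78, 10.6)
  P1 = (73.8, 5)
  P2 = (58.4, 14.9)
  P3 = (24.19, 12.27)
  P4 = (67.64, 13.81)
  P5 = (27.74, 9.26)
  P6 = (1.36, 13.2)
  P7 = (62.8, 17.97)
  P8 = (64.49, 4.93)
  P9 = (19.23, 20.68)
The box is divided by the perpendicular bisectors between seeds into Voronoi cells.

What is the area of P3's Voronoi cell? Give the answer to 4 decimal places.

Area of P3's cell: 191.9347

1. box [0,76]×[0,22]: [(0, 0) (76, 0) (76, 22) (0, 22)]
2. ⊥bis P3·P0 via (30.985,11.435): [(0, 0) (29.5798, 0) (32.2833, 22) (0, 22)]  |A|=680.494
3. ⊥bis P3·P1 via (48.995,8.635): [(0, 0) (29.5798, 0) (32.2833, 22) (0, 22)]  |A|=680.494
4. ⊥bis P3·P2 via (41.295,13.585): [(0, 0) (29.5798, 0) (32.2833, 22) (0, 22)]  |A|=680.494
5. ⊥bis P3·P4 via (45.915,13.04): [(0, 0) (29.5798, 0) (32.2833, 22) (0, 22)]  |A|=680.494
6. ⊥bis P3·P5 via (25.965,10.765): [(0, 0) (16.8375, 0) (31.7396, 17.5755) (32.2833, 22) (0, 22)]  |A|=568.5173
7. ⊥bis P3·P6 via (12.775,12.735): [(12.2562, 0) (16.8375, 0) (31.7396, 17.5755) (32.2833, 22) (13.1524, 22)]  |A|=289.0222
8. ⊥bis P3·P7 via (43.495,15.12): [(12.2562, 0) (16.8375, 0) (31.7396, 17.5755) (32.2833, 22) (13.1524, 22)]  |A|=289.0222
9. ⊥bis P3·P8 via (44.34,8.6): [(12.2562, 0) (16.8375, 0) (31.7396, 17.5755) (32.2833, 22) (13.1524, 22)]  |A|=289.0222
10. ⊥bis P3·P9 via (21.71,16.475): [(12.7112, 11.1677) (12.2562, 0) (16.8375, 0) (31.7396, 17.5755) (32.2833, 22) (31.078, 22)]  |A|=191.9347
11. canonical 6-gon: [(12.7112, 11.1677) (12.2562, 0) (16.8375, 0) (31.7396, 17.5755) (32.2833, 22) (31.078, 22)]
12. shoelace: 191.9347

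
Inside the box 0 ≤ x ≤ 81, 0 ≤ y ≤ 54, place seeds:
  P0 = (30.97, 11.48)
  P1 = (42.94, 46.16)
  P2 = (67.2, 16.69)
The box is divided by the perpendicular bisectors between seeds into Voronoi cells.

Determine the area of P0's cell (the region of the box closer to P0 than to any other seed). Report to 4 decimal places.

1. box [0,81]×[0,54]: [(0, 0) (81, 0) (81, 54) (0, 54)]
2. ⊥bis P0·P1 via (36.955,28.82): [(0, 41.5752) (0, 0) (81, 0) (81, 13.6176)]  |A|=2235.3103
3. ⊥bis P0·P2 via (49.085,14.085): [(47.4889, 25.1842) (0, 41.5752) (0, 0) (51.1105, 0)]  |A|=1630.7682
4. canonical 4-gon: [(47.4889, 25.1842) (0, 41.5752) (0, 0) (51.1105, 0)]
5. shoelace: 1630.7682

Area of P0's cell: 1630.7682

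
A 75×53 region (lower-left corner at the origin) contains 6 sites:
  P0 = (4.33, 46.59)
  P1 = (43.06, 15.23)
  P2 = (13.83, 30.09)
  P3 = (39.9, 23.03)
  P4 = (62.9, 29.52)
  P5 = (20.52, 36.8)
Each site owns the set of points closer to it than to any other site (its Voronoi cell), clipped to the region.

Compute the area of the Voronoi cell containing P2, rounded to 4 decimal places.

1. box [0,75]×[0,53]: [(0, 0) (75, 0) (75, 53) (0, 53)]
2. ⊥bis P2·P0 via (9.08,38.34): [(0, 33.1121) (0, 0) (75, 0) (75, 53) (34.5421, 53)]  |A|=3631.5154
3. ⊥bis P2·P1 via (28.445,22.66): [(0, 33.1121) (0, 0) (16.9251, 0) (43.8693, 53) (34.5421, 53)]  |A|=1267.5663
4. ⊥bis P2·P3 via (26.865,26.56): [(33.9297, 52.6474) (0, 33.1121) (0, 0) (16.9251, 0) (22.8039, 11.5638)]  |A|=1063.7061
5. ⊥bis P2·P4 via (38.365,29.805): [(33.9297, 52.6474) (0, 33.1121) (0, 0) (16.9251, 0) (22.8039, 11.5638)]  |A|=1063.7061
6. ⊥bis P2·P5 via (17.175,33.445): [(26.273, 24.3741) (11.0993, 39.5026) (0, 33.1121) (0, 0) (16.9251, 0) (22.8039, 11.5638)]  |A|=791.2827
7. canonical 6-gon: [(26.273, 24.3741) (11.0993, 39.5026) (0, 33.1121) (0, 0) (16.9251, 0) (22.8039, 11.5638)]
8. shoelace: 791.2827

Area of P2's cell: 791.2827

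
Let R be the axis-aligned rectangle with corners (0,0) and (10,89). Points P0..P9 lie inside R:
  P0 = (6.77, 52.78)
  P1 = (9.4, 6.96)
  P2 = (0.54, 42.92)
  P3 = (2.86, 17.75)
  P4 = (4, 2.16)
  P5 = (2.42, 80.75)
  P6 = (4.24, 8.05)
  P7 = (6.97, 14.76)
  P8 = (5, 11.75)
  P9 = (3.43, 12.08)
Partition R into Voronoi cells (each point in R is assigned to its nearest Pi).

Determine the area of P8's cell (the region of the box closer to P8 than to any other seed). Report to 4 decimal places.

1. box [0,10]×[0,89]: [(0, 0) (10, 0) (10, 89) (0, 89)]
2. ⊥bis P8·P0 via (5.885,32.265): [(0, 32.5189) (0, 0) (10, 0) (10, 32.0875)]  |A|=323.0318
3. ⊥bis P8·P1 via (7.2,9.355): [(0, 32.5189) (0, 2.7412) (10, 11.927) (10, 32.0875)]  |A|=249.6905
4. ⊥bis P8·P2 via (2.77,27.335): [(0, 26.9387) (0, 2.7412) (10, 11.927) (10, 28.3695)]  |A|=203.1996
5. ⊥bis P8·P3 via (3.93,14.75): [(0, 13.3483) (0, 2.7412) (10, 11.927) (10, 16.915)]  |A|=77.9751
6. ⊥bis P8·P4 via (4.5,6.955): [(0, 13.3483) (0, 7.4242) (4.5784, 6.9468) (10, 11.927) (10, 16.915)]  |A|=67.2548
7. ⊥bis P8·P5 via (3.71,46.25): [(0, 13.3483) (0, 7.4242) (4.5784, 6.9468) (10, 11.927) (10, 16.915)]  |A|=67.2548
8. ⊥bis P8·P6 via (4.62,9.9): [(0, 13.3483) (0, 10.849) (7.2134, 9.3673) (10, 11.927) (10, 16.915)]  |A|=48.7329
9. ⊥bis P8·P7 via (5.985,13.255): [(3.7816, 14.6971) (0, 13.3483) (0, 10.849) (7.2134, 9.3673) (9.1737, 11.168)]  |A|=29.7202
10. ⊥bis P8·P9 via (4.215,11.915): [(4.6766, 14.1113) (3.8258, 10.0631) (7.2134, 9.3673) (9.1737, 11.168)]  |A|=14.0868
11. canonical 4-gon: [(4.6766, 14.1113) (3.8258, 10.0631) (7.2134, 9.3673) (9.1737, 11.168)]
12. shoelace: 14.0868

Area of P8's cell: 14.0868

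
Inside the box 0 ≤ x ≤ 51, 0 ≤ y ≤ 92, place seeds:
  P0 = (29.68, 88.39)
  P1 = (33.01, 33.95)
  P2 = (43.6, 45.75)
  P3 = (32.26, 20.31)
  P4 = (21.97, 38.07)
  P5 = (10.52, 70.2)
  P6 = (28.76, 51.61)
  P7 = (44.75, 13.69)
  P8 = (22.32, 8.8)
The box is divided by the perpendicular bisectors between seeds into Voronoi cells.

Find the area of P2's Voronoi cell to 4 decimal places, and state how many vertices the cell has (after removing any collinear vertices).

Area of P2's cell: 437.6783 (5 vertices)

1. box [0,51]×[0,92]: [(0, 0) (51, 0) (51, 92) (0, 92)]
2. ⊥bis P2·P0 via (36.64,67.07): [(0, 55.1087) (0, 0) (51, 0) (51, 71.7579)]  |A|=3235.0984
3. ⊥bis P2·P1 via (38.305,39.85): [(15.6207, 60.2082) (51, 28.4568) (51, 71.7579)]  |A|=765.9808
4. ⊥bis P2·P3 via (37.93,33.03): [(15.6207, 60.2082) (51, 28.4568) (51, 71.7579)]  |A|=765.9808
5. ⊥bis P2·P4 via (32.785,41.91): [(25.18, 63.3288) (31.2769, 46.1574) (51, 28.4568) (51, 71.7579)]  |A|=674.3947
6. ⊥bis P2·P5 via (27.06,57.975): [(32.8734, 65.8404) (27.0741, 57.9941) (31.2769, 46.1574) (51, 28.4568) (51, 71.7579)]  |A|=651.4948
7. ⊥bis P2·P6 via (36.18,48.68): [(44.4484, 69.6191) (34.1616, 43.5685) (51, 28.4568) (51, 71.7579)]  |A|=438.8966
8. ⊥bis P2·P7 via (44.175,29.72): [(44.4484, 69.6191) (34.1616, 43.5685) (49.3842, 29.9069) (51, 29.9648) (51, 71.7579)]  |A|=437.6783
9. ⊥bis P2·P8 via (32.96,27.275): [(44.4484, 69.6191) (34.1616, 43.5685) (49.3842, 29.9069) (51, 29.9648) (51, 71.7579)]  |A|=437.6783
10. canonical 5-gon: [(44.4484, 69.6191) (34.1616, 43.5685) (49.3842, 29.9069) (51, 29.9648) (51, 71.7579)]
11. shoelace: 437.6783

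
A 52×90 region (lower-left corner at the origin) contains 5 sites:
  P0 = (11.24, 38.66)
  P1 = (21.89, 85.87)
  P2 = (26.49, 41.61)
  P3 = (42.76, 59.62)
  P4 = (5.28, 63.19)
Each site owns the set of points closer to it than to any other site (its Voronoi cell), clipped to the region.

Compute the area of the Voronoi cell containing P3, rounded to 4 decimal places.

Area of P3's cell: 830.1324

1. box [0,52]×[0,90]: [(0, 0) (52, 0) (52, 90) (0, 90)]
2. ⊥bis P3·P0 via (27,49.14): [(0, 89.7431) (52, 11.5446) (52, 90) (0, 90)]  |A|=2046.5215
3. ⊥bis P3·P1 via (32.325,72.745): [(18.5735, 61.8119) (52, 11.5446) (52, 88.3876)]  |A|=1284.2958
4. ⊥bis P3·P2 via (34.625,50.615): [(20.5187, 63.3584) (52, 34.9187) (52, 88.3876)]  |A|=841.6351
5. ⊥bis P3·P4 via (24.02,61.405): [(24.5082, 66.5303) (23.9139, 60.2913) (52, 34.9187) (52, 88.3876)]  |A|=830.1324
6. canonical 4-gon: [(24.5082, 66.5303) (23.9139, 60.2913) (52, 34.9187) (52, 88.3876)]
7. shoelace: 830.1324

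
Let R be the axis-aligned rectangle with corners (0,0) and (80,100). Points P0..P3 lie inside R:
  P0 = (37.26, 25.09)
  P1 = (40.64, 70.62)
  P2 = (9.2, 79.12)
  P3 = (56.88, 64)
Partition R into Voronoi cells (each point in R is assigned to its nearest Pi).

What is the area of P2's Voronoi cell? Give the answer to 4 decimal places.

1. box [0,80]×[0,100]: [(0, 0) (80, 0) (80, 100) (0, 100)]
2. ⊥bis P2·P0 via (23.23,52.105): [(0, 40.0407) (80, 81.588) (80, 100) (0, 100)]  |A|=3134.852
3. ⊥bis P2·P1 via (24.92,74.87): [(0, 40.0407) (18.0361, 49.4076) (31.7141, 100) (0, 100)]  |A|=1342.9605
4. ⊥bis P2·P3 via (33.04,71.56): [(0, 40.0407) (18.0361, 49.4076) (31.7141, 100) (0, 100)]  |A|=1342.9605
5. canonical 4-gon: [(0, 40.0407) (18.0361, 49.4076) (31.7141, 100) (0, 100)]
6. shoelace: 1342.9605

Area of P2's cell: 1342.9605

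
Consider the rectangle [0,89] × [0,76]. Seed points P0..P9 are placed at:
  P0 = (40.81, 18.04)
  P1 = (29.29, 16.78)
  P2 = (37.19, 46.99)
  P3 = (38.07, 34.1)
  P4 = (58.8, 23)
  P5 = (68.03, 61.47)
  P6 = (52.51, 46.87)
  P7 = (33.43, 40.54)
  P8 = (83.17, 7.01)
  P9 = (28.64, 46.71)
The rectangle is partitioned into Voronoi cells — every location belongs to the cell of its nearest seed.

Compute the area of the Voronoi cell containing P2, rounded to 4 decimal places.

1. box [0,89]×[0,76]: [(0, 0) (89, 0) (89, 76) (0, 76)]
2. ⊥bis P2·P0 via (39,32.515): [(0, 27.6383) (89, 38.7672) (89, 76) (0, 76)]  |A|=3808.9564
3. ⊥bis P2·P1 via (33.24,31.885): [(0, 40.5774) (33.4735, 31.8239) (89, 38.7672) (89, 76) (0, 76)]  |A|=3592.3991
4. ⊥bis P2·P3 via (37.63,40.545): [(0, 40.5774) (7.8883, 38.5145) (89, 44.052) (89, 76) (0, 76)]  |A|=3103.4925
5. ⊥bis P2·P4 via (47.995,34.995): [(0, 40.5774) (7.8883, 38.5145) (55.5115, 41.7658) (89, 71.932) (89, 76) (0, 76)]  |A|=2636.6632
6. ⊥bis P2·P5 via (52.61,54.23): [(0, 40.5774) (7.8883, 38.5145) (55.5115, 41.7658) (57.5852, 43.6337) (42.3885, 76) (0, 76)]  |A|=1818.4458
7. ⊥bis P2·P6 via (44.85,46.93): [(0, 40.5774) (7.8883, 38.5145) (44.8038, 41.0348) (45.0336, 70.3665) (42.3885, 76) (0, 76)]  |A|=1622.0519
8. ⊥bis P2·P7 via (35.31,43.765): [(0, 64.3488) (40.4978, 40.7408) (44.8038, 41.0348) (45.0336, 70.3665) (42.3885, 76) (0, 76)]  |A|=1098.2914
9. ⊥bis P2·P8 via (60.18,27): [(0, 64.3488) (40.4978, 40.7408) (44.8038, 41.0348) (45.0336, 70.3665) (42.3885, 76) (0, 76)]  |A|=1098.2914
10. ⊥bis P2·P9 via (32.915,46.85): [(32.9714, 45.1283) (40.4978, 40.7408) (44.8038, 41.0348) (45.0336, 70.3665) (42.3885, 76) (31.9604, 76)]  |A|=412.8777
11. canonical 6-gon: [(32.9714, 45.1283) (40.4978, 40.7408) (44.8038, 41.0348) (45.0336, 70.3665) (42.3885, 76) (31.9604, 76)]
12. shoelace: 412.8777

Area of P2's cell: 412.8777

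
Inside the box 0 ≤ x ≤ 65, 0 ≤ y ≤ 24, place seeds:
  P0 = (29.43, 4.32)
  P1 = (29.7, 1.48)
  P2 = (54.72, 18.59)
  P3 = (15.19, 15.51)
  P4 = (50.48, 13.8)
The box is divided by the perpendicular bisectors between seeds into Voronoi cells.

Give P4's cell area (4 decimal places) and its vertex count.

1. box [0,65]×[0,24]: [(0, 0) (65, 0) (65, 24) (0, 24)]
2. ⊥bis P4·P0 via (39.955,9.06): [(44.0352, 0) (65, 0) (65, 24) (33.2267, 24)]  |A|=632.8571
3. ⊥bis P4·P1 via (40.09,7.64): [(42.1887, 4.1001) (44.6196, 0) (65, 0) (65, 24) (33.2267, 24)]  |A|=631.6592
4. ⊥bis P4·P2 via (52.6,16.195): [(42.1887, 4.1001) (44.6196, 0) (65, 0) (65, 5.2188) (43.7826, 24) (33.2267, 24)]  |A|=432.4147
5. ⊥bis P4·P3 via (32.835,14.655): [(33.2819, 23.8774) (42.1887, 4.1001) (44.6196, 0) (65, 0) (65, 5.2188) (43.7826, 24) (33.2878, 24)]  |A|=432.4109
6. canonical 7-gon: [(33.2819, 23.8774) (42.1887, 4.1001) (44.6196, 0) (65, 0) (65, 5.2188) (43.7826, 24) (33.2878, 24)]
7. shoelace: 432.4109

Area of P4's cell: 432.4109 (7 vertices)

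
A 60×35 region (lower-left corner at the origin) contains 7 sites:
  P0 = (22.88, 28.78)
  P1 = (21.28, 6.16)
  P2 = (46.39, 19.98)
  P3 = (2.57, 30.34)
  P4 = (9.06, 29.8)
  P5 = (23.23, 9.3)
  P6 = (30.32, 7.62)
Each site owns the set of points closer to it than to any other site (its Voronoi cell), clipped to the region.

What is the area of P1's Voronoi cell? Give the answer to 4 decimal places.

1. box [0,60]×[0,35]: [(0, 0) (60, 0) (60, 35) (0, 35)]
2. ⊥bis P1·P0 via (22.08,17.47): [(0, 19.0318) (0, 0) (60, 0) (60, 14.7878)]  |A|=1014.5873
3. ⊥bis P1·P2 via (33.835,13.07): [(31.7914, 16.7831) (0, 19.0318) (0, 0) (41.0284, 0)]  |A|=646.8156
4. ⊥bis P1·P3 via (11.925,18.25): [(31.7914, 16.7831) (11.8519, 18.1935) (0, 9.0227) (0, 0) (41.0284, 0)]  |A|=587.5018
5. ⊥bis P1·P4 via (15.17,17.98): [(31.7914, 16.7831) (15.1339, 17.9613) (4.3434, 12.3835) (0, 9.0227) (0, 0) (41.0284, 0)]  |A|=577.0963
6. ⊥bis P1·P5 via (22.255,7.73): [(10.0291, 15.3225) (4.3434, 12.3835) (0, 9.0227) (0, 0) (34.7023, 0)]  |A|=314.2796
7. ⊥bis P1·P6 via (25.8,6.89): [(26.0444, 5.3767) (10.0291, 15.3225) (4.3434, 12.3835) (0, 9.0227) (0, 0) (26.9128, 0)]  |A|=293.3387
8. canonical 6-gon: [(26.0444, 5.3767) (10.0291, 15.3225) (4.3434, 12.3835) (0, 9.0227) (0, 0) (26.9128, 0)]
9. shoelace: 293.3387

Area of P1's cell: 293.3387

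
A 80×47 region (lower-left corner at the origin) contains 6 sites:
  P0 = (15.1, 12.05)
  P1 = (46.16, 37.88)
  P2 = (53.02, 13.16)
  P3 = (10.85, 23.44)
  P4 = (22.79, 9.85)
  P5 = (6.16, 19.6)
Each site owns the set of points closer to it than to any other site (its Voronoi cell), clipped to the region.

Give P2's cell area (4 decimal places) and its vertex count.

Area of P2's cell: 1182.5534 (4 vertices)

1. box [0,80]×[0,47]: [(0, 0) (80, 0) (80, 47) (0, 47)]
2. ⊥bis P2·P0 via (34.06,12.605): [(34.429, 0) (80, 0) (80, 47) (33.0532, 47)]  |A|=2174.1692
3. ⊥bis P2·P1 via (49.59,25.52): [(33.8101, 21.141) (34.429, 0) (80, 0) (80, 33.959)]  |A|=1265.9889
4. ⊥bis P2·P3 via (31.935,18.3): [(33.8101, 21.141) (34.429, 0) (80, 0) (80, 33.959)]  |A|=1265.9889
5. ⊥bis P2·P4 via (37.905,11.505): [(36.7603, 21.9596) (39.1647, 0) (80, 0) (80, 33.959)]  |A|=1182.5534
6. ⊥bis P2·P5 via (29.59,16.38): [(36.7603, 21.9596) (39.1647, 0) (80, 0) (80, 33.959)]  |A|=1182.5534
7. canonical 4-gon: [(36.7603, 21.9596) (39.1647, 0) (80, 0) (80, 33.959)]
8. shoelace: 1182.5534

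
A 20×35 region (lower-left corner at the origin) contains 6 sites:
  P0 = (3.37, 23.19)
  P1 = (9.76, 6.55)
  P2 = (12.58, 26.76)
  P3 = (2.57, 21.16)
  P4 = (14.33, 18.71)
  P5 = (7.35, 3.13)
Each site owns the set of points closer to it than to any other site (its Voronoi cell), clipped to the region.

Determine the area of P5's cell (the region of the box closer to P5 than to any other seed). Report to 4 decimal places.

1. box [0,20]×[0,35]: [(0, 0) (20, 0) (20, 35) (0, 35)]
2. ⊥bis P5·P0 via (5.36,13.16): [(0, 12.0966) (0, 0) (20, 0) (20, 16.0646)]  |A|=281.612
3. ⊥bis P5·P1 via (8.555,4.84): [(0, 10.8685) (0, 0) (15.4234, 0)]  |A|=83.8147
4. ⊥bis P5·P2 via (9.965,14.945): [(0, 10.8685) (0, 0) (15.4234, 0)]  |A|=83.8147
5. ⊥bis P5·P3 via (4.96,12.145): [(0.0397, 10.8406) (0, 10.83) (0, 0) (15.4234, 0)]  |A|=83.8139
6. ⊥bis P5·P4 via (10.84,10.92): [(0.0397, 10.8406) (0, 10.83) (0, 0) (15.4234, 0)]  |A|=83.8139
7. canonical 4-gon: [(0.0397, 10.8406) (0, 10.83) (0, 0) (15.4234, 0)]
8. shoelace: 83.8139

Area of P5's cell: 83.8139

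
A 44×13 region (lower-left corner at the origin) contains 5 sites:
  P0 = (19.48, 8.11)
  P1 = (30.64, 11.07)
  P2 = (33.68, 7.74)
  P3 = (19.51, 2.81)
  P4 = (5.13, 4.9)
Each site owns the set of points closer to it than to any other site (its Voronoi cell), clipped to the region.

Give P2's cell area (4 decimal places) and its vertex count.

Area of P2's cell: 180.3230 (5 vertices)

1. box [0,44]×[0,13]: [(0, 0) (44, 0) (44, 13) (0, 13)]
2. ⊥bis P2·P0 via (26.58,7.925): [(26.3735, 0) (44, 0) (44, 13) (26.7122, 13)]  |A|=226.9427
3. ⊥bis P2·P1 via (32.16,9.405): [(26.4835, 4.2229) (26.3735, 0) (44, 0) (44, 13) (36.0979, 13)]  |A|=185.753
4. ⊥bis P2·P3 via (26.595,5.275): [(26.8459, 4.5537) (28.4303, 0) (44, 0) (44, 13) (36.0979, 13)]  |A|=180.323
5. ⊥bis P2·P4 via (19.405,6.32): [(26.8459, 4.5537) (28.4303, 0) (44, 0) (44, 13) (36.0979, 13)]  |A|=180.323
6. canonical 5-gon: [(26.8459, 4.5537) (28.4303, 0) (44, 0) (44, 13) (36.0979, 13)]
7. shoelace: 180.323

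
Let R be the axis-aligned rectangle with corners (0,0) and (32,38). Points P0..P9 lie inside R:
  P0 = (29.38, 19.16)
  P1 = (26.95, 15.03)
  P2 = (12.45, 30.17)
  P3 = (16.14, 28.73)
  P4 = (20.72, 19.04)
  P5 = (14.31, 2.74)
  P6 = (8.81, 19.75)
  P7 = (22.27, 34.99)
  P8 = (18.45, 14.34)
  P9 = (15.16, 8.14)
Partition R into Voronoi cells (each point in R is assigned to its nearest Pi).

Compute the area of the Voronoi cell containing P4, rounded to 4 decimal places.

Area of P4's cell: 76.2267

1. box [0,32]×[0,38]: [(0, 0) (32, 0) (32, 38) (0, 38)]
2. ⊥bis P4·P0 via (25.05,19.1): [(0, 0) (25.3147, 0) (24.7881, 38) (0, 38)]  |A|=951.9527
3. ⊥bis P4·P1 via (23.835,17.035): [(0, 0) (12.8703, 0) (25.0524, 18.9264) (24.7881, 38) (0, 38)]  |A|=834.1888
4. ⊥bis P4·P2 via (16.585,24.605): [(0, 12.2817) (0, 0) (12.8703, 0) (25.0524, 18.9264) (24.8882, 30.7746)]  |A|=424.5959
5. ⊥bis P4·P3 via (18.43,23.885): [(10.6969, 20.2299) (0, 12.2817) (0, 0) (12.8703, 0) (25.0524, 18.9264) (24.9411, 26.9625)]  |A|=397.2678
6. ⊥bis P4·P5 via (17.515,10.89): [(10.6969, 20.2299) (4.8369, 15.8757) (19.4021, 10.1479) (25.0524, 18.9264) (24.9411, 26.9625)]  |A|=172.7935
7. ⊥bis P4·P6 via (14.765,19.395): [(14.9342, 22.2327) (14.3326, 12.1415) (19.4021, 10.1479) (25.0524, 18.9264) (24.9411, 26.9625)]  |A|=120.4018
8. ⊥bis P4·P7 via (21.495,27.015): [(24.4456, 26.7283) (14.9342, 22.2327) (14.3326, 12.1415) (19.4021, 10.1479) (25.0524, 18.9264) (24.945, 26.6797)]  |A|=120.3313
9. ⊥bis P4·P8 via (19.585,16.69): [(24.4456, 26.7283) (14.9342, 22.2327) (14.7432, 19.0285) (22.6577, 15.2059) (25.0524, 18.9264) (24.945, 26.6797)]  |A|=76.2267
10. ⊥bis P4·P9 via (17.94,13.59): [(24.4456, 26.7283) (14.9342, 22.2327) (14.7432, 19.0285) (22.6577, 15.2059) (25.0524, 18.9264) (24.945, 26.6797)]  |A|=76.2267
11. canonical 6-gon: [(24.4456, 26.7283) (14.9342, 22.2327) (14.7432, 19.0285) (22.6577, 15.2059) (25.0524, 18.9264) (24.945, 26.6797)]
12. shoelace: 76.2267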